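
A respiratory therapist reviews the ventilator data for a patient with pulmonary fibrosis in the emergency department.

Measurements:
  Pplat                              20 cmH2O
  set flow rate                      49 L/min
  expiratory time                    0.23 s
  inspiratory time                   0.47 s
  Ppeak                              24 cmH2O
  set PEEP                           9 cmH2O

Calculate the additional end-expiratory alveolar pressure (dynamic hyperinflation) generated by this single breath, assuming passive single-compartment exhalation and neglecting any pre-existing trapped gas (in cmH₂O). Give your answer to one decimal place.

2.9

Flow: 49 L/min ÷ 60 = 0.8167 L/s.
Vt = flow × Ti = 0.8167 L/s × 0.47 s × 1000 mL/L = 383.85 mL.
R = (PIP − Pplat)/V̇ = (24 − 20) / 0.8167 = 4.0/0.8167 = 4.898 cmH2O·s/L.
C = Vt/(Pplat − PEEP) = 383.85 / (20 − 9) = 383.85/11.0 = 34.895 mL/cmH2O.
τ = R × C = 4.898 × 0.0349 L/cmH2O = 0.1709 s.
Fraction remaining = e^(−Te/τ) = e^(−0.23/0.1709) = 0.2603; trapped volume = 383.85 × 0.2603 = 99.916 mL.
Additional alveolar pressure from trapping ≈ V_trapped / C = 99.916 / 34.895 = 2.863 cmH2O.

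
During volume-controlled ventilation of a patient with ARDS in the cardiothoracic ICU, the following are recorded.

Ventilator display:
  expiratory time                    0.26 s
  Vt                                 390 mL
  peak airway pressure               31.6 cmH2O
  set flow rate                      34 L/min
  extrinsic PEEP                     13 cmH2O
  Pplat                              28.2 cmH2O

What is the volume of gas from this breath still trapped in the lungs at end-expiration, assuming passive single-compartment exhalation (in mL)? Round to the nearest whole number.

72

Flow: 34 L/min ÷ 60 = 0.5667 L/s.
R = (PIP − Pplat)/V̇ = (31.6 − 28.2) / 0.5667 = 3.4/0.5667 = 6.0 cmH2O·s/L.
C = Vt/(Pplat − PEEP) = 390.0 / (28.2 − 13) = 390.0/15.2 = 25.658 mL/cmH2O.
τ = R × C = 6.0 × 0.02566 L/cmH2O = 0.154 s.
Fraction remaining = e^(−Te/τ) = e^(−0.26/0.154) = 0.1848.
Trapped volume = 390.0 × 0.1848 = 72.072 mL.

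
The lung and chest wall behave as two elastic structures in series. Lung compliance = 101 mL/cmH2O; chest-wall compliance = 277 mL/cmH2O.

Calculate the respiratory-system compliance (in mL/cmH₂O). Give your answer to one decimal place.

74.0

Lung and chest wall are elastances in series: 1/Crs = 1/CL + 1/Ccw.
1/Crs = 1/101 + 1/277 = 0.01351.
Crs = 74.019 mL/cmH2O.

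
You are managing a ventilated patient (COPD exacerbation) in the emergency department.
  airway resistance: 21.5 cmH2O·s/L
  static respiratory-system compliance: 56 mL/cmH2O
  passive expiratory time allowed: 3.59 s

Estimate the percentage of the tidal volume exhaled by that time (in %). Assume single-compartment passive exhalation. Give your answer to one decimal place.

τ = R × C = 21.5 × 56 mL/cmH2O = 21.5 × 0.056 L/cmH2O = 1.204 s.
Passive exhalation: V(t)/V₀ = e^(−t/τ) = e^(−3.59/1.204) = 0.05071.
Fraction exhaled = 1 − 0.05071 = 0.9493 → 94.93%.

94.9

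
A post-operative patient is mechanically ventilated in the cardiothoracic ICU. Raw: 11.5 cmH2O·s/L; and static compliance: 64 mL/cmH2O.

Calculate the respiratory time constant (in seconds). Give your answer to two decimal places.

0.74

τ = R × C = 11.5 × 64 mL/cmH2O = 11.5 × 0.064 L/cmH2O = 0.736 s.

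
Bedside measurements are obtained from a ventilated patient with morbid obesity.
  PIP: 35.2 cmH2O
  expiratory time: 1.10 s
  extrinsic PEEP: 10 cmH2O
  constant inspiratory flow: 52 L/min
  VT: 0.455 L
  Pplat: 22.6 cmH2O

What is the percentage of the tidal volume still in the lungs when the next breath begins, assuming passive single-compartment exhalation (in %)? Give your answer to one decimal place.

Flow: 52 L/min ÷ 60 = 0.8667 L/s.
R = (PIP − Pplat)/V̇ = (35.2 − 22.6) / 0.8667 = 12.6/0.8667 = 14.538 cmH2O·s/L.
C = Vt/(Pplat − PEEP) = 455.0 / (22.6 − 10) = 455.0/12.6 = 36.111 mL/cmH2O.
τ = R × C = 14.538 × 0.03611 L/cmH2O = 0.525 s.
Fraction remaining at end-expiration = e^(−Te/τ) = e^(−1.10/0.525) = 0.123 → 12.3%.

12.3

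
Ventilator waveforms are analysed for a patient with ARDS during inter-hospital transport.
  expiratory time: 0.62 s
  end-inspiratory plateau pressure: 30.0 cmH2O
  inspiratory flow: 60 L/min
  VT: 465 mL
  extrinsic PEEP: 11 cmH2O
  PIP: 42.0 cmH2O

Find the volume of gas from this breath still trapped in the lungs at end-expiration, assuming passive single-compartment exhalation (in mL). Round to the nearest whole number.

56

Flow: 60 L/min ÷ 60 = 1 L/s.
R = (PIP − Pplat)/V̇ = (42.0 − 30.0) / 1 = 12.0/1 = 12.0 cmH2O·s/L.
C = Vt/(Pplat − PEEP) = 465.0 / (30.0 − 11) = 465.0/19.0 = 24.474 mL/cmH2O.
τ = R × C = 12.0 × 0.02447 L/cmH2O = 0.2936 s.
Fraction remaining = e^(−Te/τ) = e^(−0.62/0.2936) = 0.121.
Trapped volume = 465.0 × 0.121 = 56.265 mL.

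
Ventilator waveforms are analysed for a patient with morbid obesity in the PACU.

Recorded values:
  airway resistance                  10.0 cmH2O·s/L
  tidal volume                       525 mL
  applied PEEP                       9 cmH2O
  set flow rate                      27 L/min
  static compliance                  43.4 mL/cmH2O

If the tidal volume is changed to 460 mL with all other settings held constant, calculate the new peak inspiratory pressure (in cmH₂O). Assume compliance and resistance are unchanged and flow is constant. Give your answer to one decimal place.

24.1

Flow: 27 L/min ÷ 60 = 0.45 L/s.
PIP = Vt/C + R·V̇ + PEEP (constant-flow equation of motion).
Only the elastic term changes: ΔPIP = ΔVt / C = (460 − 525) / 43.4 = -1.498 cmH2O.
Original PIP = 525/43.4 + 10.0×0.45 + 9 = 25.597 cmH2O; new PIP = 25.597 + (-1.498) = 24.099 cmH2O.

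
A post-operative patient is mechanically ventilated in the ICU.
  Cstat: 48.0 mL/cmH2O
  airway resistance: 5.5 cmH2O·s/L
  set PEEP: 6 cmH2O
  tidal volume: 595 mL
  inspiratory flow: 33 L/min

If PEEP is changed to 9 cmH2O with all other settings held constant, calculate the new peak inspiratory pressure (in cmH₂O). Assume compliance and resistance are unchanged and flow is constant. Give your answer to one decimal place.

Flow: 33 L/min ÷ 60 = 0.55 L/s.
PIP = Vt/C + R·V̇ + PEEP (constant-flow equation of motion).
Only the baseline term changes: ΔPIP = ΔPEEP = 9 − 6 = 3.0 cmH2O.
Original PIP = 595/48.0 + 5.5×0.55 + 6 = 21.421 cmH2O; new PIP = 21.421 + (3.0) = 24.421 cmH2O.

24.4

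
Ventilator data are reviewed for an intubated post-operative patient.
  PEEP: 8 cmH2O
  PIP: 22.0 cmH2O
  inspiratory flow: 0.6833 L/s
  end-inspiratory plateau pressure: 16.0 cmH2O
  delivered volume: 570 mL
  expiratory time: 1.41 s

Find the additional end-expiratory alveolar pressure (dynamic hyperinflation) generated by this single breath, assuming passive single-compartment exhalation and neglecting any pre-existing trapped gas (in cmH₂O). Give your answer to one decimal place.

0.8

R = (PIP − Pplat)/V̇ = (22.0 − 16.0) / 0.6833 = 6.0/0.6833 = 8.781 cmH2O·s/L.
C = Vt/(Pplat − PEEP) = 570.0 / (16.0 − 8) = 570.0/8.0 = 71.25 mL/cmH2O.
τ = R × C = 8.781 × 0.07125 L/cmH2O = 0.6256 s.
Fraction remaining = e^(−Te/τ) = e^(−1.41/0.6256) = 0.105; trapped volume = 570.0 × 0.105 = 59.85 mL.
Additional alveolar pressure from trapping ≈ V_trapped / C = 59.85 / 71.25 = 0.84 cmH2O.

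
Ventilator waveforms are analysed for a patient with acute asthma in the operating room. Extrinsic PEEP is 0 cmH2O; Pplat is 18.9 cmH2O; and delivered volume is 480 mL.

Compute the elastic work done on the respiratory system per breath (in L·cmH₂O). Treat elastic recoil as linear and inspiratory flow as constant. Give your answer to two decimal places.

Elastic work ≈ ½ × (Pplat − PEEP) × Vt = 0.5 × (18.9 − 0) × 0.480 L = 0.5 × 18.9 × 0.480 = 4.536 L·cmH2O.

4.54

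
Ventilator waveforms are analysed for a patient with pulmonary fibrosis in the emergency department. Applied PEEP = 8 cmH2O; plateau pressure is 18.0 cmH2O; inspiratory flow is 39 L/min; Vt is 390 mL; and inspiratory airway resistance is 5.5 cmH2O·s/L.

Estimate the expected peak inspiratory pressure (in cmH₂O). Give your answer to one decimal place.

Flow: 39 L/min ÷ 60 = 0.65 L/s.
PIP = Pplat + Raw × flow = 18.0 + 5.5 × 0.65 = 18.0 + 3.575 = 21.575 cmH2O.

21.6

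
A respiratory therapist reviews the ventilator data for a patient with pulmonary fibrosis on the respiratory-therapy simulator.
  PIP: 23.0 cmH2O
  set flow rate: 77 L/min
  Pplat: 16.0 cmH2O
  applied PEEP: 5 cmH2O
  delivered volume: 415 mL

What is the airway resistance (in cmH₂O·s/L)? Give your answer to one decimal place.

5.5

Flow: 77 L/min ÷ 60 = 1.2833 L/s.
Raw = (PIP − Pplat) / flow = (23.0 − 16.0) / 1.2833 = 7.0 / 1.2833 = 5.455 cmH2O·s/L.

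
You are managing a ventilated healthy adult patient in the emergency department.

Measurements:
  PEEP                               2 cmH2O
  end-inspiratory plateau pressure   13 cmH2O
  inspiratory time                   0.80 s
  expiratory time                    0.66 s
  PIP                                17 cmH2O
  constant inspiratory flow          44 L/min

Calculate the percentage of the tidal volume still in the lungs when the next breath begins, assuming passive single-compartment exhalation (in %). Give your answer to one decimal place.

10.3

Flow: 44 L/min ÷ 60 = 0.7333 L/s.
Vt = flow × Ti = 0.7333 L/s × 0.80 s × 1000 mL/L = 586.64 mL.
R = (PIP − Pplat)/V̇ = (17 − 13) / 0.7333 = 4.0/0.7333 = 5.455 cmH2O·s/L.
C = Vt/(Pplat − PEEP) = 586.64 / (13 − 2) = 586.64/11.0 = 53.331 mL/cmH2O.
τ = R × C = 5.455 × 0.05333 L/cmH2O = 0.2909 s.
Fraction remaining at end-expiration = e^(−Te/τ) = e^(−0.66/0.2909) = 0.1034 → 10.34%.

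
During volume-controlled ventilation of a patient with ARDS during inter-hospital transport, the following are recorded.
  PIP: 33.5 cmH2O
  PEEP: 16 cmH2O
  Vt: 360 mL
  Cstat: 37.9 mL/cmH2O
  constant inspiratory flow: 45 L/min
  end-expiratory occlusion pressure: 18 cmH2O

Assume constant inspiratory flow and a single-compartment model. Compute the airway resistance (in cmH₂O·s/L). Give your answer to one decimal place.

8.0

Flow: 45 L/min ÷ 60 = 0.75 L/s.
Total PEEP = 18 cmH2O (set 16 + intrinsic 2); this is the baseline alveolar pressure.
Equation of motion (constant flow): PIP = Vt/C + R·V̇ + PEEP.
R·V̇ = PIP − Vt/C − PEEP = 33.5 − 360/37.9 − 18 = 33.5 − 9.499 − 18 = 6.001 cmH2O.
R = 6.001 / 0.75 = 8.001 cmH2O·s/L.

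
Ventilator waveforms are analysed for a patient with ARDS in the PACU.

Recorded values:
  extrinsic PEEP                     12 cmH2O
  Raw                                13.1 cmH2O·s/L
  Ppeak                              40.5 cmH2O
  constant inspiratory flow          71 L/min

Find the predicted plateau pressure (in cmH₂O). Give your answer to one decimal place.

Flow: 71 L/min ÷ 60 = 1.1833 L/s.
Pplat = PIP − Raw × flow = 40.5 − 13.1 × 1.1833 = 40.5 − 15.501 = 24.999 cmH2O.

25.0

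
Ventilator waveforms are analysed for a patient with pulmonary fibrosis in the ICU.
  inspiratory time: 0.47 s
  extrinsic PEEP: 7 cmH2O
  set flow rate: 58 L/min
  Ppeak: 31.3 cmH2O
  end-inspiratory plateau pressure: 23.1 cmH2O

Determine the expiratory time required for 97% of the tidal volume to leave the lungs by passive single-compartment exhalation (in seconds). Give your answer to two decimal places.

0.84

Flow: 58 L/min ÷ 60 = 0.9667 L/s.
Vt = flow × Ti = 0.9667 L/s × 0.47 s × 1000 mL/L = 454.35 mL.
R = (PIP − Pplat)/V̇ = (31.3 − 23.1) / 0.9667 = 8.2/0.9667 = 8.482 cmH2O·s/L.
C = Vt/(Pplat − PEEP) = 454.35 / (23.1 − 7) = 454.35/16.1 = 28.22 mL/cmH2O.
τ = R × C = 8.482 × 0.02822 L/cmH2O = 0.2394 s.
t = −τ·ln(1 − 0.97) = −0.2394·ln(0.03) = 0.8395 s.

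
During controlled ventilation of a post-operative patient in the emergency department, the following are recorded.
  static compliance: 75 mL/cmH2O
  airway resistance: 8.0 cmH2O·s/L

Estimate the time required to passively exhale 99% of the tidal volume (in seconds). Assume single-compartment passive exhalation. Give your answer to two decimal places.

τ = R × C = 8.0 × 75 mL/cmH2O = 8.0 × 0.075 L/cmH2O = 0.6 s.
Exhaled fraction f = 1 − e^(−t/τ) → t = −τ·ln(1 − f) = −0.6·ln(0.01) = 2.763 s.

2.76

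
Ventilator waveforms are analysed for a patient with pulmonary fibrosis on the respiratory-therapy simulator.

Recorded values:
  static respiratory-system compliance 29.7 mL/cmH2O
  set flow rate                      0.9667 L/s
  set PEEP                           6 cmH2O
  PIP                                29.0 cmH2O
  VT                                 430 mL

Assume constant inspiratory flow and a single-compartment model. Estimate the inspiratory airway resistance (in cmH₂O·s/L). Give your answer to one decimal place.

Equation of motion (constant flow): PIP = Vt/C + R·V̇ + PEEP.
R·V̇ = PIP − Vt/C − PEEP = 29.0 − 430/29.7 − 6 = 29.0 − 14.478 − 6 = 8.522 cmH2O.
R = 8.522 / 0.9667 = 8.816 cmH2O·s/L.

8.8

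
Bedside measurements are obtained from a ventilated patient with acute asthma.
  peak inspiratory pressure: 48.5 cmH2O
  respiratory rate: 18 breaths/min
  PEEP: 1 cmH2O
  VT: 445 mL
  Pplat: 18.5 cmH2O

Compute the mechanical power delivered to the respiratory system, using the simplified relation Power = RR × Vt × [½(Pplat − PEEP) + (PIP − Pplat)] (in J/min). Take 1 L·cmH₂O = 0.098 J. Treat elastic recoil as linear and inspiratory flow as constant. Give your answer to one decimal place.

30.4

Per-breath work = Vt × [½(Pplat−PEEP) + (PIP−Pplat)] = 0.445 × [0.5×17.5 + 30.0] = 0.445 × 38.75 = 17.244 L·cmH2O.
Power = 18 × 17.244 = 310.39 L·cmH2O/min.
× 0.098 J/(L·cmH2O) → 30.418 J/min.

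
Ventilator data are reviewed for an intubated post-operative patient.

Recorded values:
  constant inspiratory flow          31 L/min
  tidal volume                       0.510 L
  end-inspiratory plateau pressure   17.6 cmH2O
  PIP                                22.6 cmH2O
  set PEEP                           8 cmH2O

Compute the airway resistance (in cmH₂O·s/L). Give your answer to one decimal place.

9.7

Flow: 31 L/min ÷ 60 = 0.5167 L/s.
Raw = (PIP − Pplat) / flow = (22.6 − 17.6) / 0.5167 = 5.0 / 0.5167 = 9.677 cmH2O·s/L.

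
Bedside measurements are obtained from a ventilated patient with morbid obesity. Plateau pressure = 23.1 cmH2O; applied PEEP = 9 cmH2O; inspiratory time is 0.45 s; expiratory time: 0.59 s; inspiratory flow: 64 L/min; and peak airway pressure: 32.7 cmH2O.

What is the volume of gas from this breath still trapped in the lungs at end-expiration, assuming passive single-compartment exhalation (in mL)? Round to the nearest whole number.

70

Flow: 64 L/min ÷ 60 = 1.0667 L/s.
Vt = flow × Ti = 1.0667 L/s × 0.45 s × 1000 mL/L = 480.02 mL.
R = (PIP − Pplat)/V̇ = (32.7 − 23.1) / 1.0667 = 9.6/1.0667 = 9.0 cmH2O·s/L.
C = Vt/(Pplat − PEEP) = 480.02 / (23.1 − 9) = 480.02/14.1 = 34.044 mL/cmH2O.
τ = R × C = 9.0 × 0.03404 L/cmH2O = 0.3064 s.
Fraction remaining = e^(−Te/τ) = e^(−0.59/0.3064) = 0.1458.
Trapped volume = 480.02 × 0.1458 = 69.987 mL.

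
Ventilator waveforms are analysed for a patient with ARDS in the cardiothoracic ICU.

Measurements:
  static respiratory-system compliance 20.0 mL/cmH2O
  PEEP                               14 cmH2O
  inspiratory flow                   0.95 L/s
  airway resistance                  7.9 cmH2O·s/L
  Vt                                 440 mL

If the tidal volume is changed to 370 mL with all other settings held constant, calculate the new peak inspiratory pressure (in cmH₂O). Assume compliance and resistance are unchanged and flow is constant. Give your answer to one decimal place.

PIP = Vt/C + R·V̇ + PEEP (constant-flow equation of motion).
Only the elastic term changes: ΔPIP = ΔVt / C = (370 − 440) / 20.0 = -3.5 cmH2O.
Original PIP = 440/20.0 + 7.9×0.95 + 14 = 43.505 cmH2O; new PIP = 43.505 + (-3.5) = 40.005 cmH2O.

40.0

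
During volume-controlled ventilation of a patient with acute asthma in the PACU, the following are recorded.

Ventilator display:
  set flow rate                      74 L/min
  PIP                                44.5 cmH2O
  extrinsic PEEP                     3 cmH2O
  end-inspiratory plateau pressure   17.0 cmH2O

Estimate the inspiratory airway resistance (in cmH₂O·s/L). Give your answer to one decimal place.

Flow: 74 L/min ÷ 60 = 1.2333 L/s.
Raw = (PIP − Pplat) / flow = (44.5 − 17.0) / 1.2333 = 27.5 / 1.2333 = 22.298 cmH2O·s/L.

22.3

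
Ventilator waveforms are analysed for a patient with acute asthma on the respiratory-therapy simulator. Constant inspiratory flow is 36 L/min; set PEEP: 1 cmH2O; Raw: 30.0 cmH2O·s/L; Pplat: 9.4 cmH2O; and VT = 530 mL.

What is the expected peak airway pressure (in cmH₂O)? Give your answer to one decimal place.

27.4

Flow: 36 L/min ÷ 60 = 0.6 L/s.
PIP = Pplat + Raw × flow = 9.4 + 30.0 × 0.6 = 9.4 + 18.0 = 27.4 cmH2O.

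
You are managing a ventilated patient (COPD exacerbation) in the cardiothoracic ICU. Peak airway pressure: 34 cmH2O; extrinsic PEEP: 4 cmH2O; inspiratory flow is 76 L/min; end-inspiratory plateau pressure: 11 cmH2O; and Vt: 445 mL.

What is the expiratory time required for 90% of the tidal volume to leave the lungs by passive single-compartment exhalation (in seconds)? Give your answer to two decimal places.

2.66

Flow: 76 L/min ÷ 60 = 1.2667 L/s.
R = (PIP − Pplat)/V̇ = (34 − 11) / 1.2667 = 23.0/1.2667 = 18.157 cmH2O·s/L.
C = Vt/(Pplat − PEEP) = 445.0 / (11 − 4) = 445.0/7.0 = 63.571 mL/cmH2O.
τ = R × C = 18.157 × 0.06357 L/cmH2O = 1.154 s.
t = −τ·ln(1 − 0.90) = −1.154·ln(0.1) = 2.657 s.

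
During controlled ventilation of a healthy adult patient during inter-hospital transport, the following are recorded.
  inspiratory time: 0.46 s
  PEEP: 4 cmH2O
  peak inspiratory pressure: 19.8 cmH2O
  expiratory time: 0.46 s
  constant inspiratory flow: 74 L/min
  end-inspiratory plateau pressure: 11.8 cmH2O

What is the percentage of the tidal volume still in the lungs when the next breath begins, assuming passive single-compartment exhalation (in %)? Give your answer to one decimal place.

37.7

Flow: 74 L/min ÷ 60 = 1.2333 L/s.
Vt = flow × Ti = 1.2333 L/s × 0.46 s × 1000 mL/L = 567.32 mL.
R = (PIP − Pplat)/V̇ = (19.8 − 11.8) / 1.2333 = 8.0/1.2333 = 6.487 cmH2O·s/L.
C = Vt/(Pplat − PEEP) = 567.32 / (11.8 − 4) = 567.32/7.8 = 72.733 mL/cmH2O.
τ = R × C = 6.487 × 0.07273 L/cmH2O = 0.4718 s.
Fraction remaining at end-expiration = e^(−Te/τ) = e^(−0.46/0.4718) = 0.3772 → 37.72%.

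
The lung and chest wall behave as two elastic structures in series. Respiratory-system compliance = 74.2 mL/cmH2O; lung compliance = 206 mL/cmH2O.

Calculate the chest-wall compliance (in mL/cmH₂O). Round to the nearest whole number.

116

1/Ccw = 1/Crs − 1/CL.
1/Ccw = 1/74.2 − 1/206 = 0.008623.
Ccw = 115.97 mL/cmH2O.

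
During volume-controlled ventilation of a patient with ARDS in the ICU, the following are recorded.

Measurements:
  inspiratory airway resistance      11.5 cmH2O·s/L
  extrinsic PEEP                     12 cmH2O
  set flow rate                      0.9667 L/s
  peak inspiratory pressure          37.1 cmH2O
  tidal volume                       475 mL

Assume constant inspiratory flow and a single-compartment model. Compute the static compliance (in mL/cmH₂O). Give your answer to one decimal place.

Equation of motion (constant flow): PIP = Vt/C + R·V̇ + PEEP.
Vt/C = PIP − R·V̇ − PEEP = 37.1 − 11.5×0.9667 − 12 = 37.1 − 11.117 − 12 = 13.983 cmH2O.
C = Vt / 13.983 = 475 / 13.983 = 33.97 mL/cmH2O.

34.0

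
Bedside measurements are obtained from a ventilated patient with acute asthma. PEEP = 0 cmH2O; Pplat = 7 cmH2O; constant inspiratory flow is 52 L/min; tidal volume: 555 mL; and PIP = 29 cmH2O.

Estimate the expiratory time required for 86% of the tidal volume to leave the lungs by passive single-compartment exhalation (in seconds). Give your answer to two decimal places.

Flow: 52 L/min ÷ 60 = 0.8667 L/s.
R = (PIP − Pplat)/V̇ = (29 − 7) / 0.8667 = 22.0/0.8667 = 25.384 cmH2O·s/L.
C = Vt/(Pplat − PEEP) = 555.0 / (7 − 0) = 555.0/7.0 = 79.286 mL/cmH2O.
τ = R × C = 25.384 × 0.07929 L/cmH2O = 2.013 s.
t = −τ·ln(1 − 0.86) = −2.013·ln(0.14) = 3.958 s.

3.96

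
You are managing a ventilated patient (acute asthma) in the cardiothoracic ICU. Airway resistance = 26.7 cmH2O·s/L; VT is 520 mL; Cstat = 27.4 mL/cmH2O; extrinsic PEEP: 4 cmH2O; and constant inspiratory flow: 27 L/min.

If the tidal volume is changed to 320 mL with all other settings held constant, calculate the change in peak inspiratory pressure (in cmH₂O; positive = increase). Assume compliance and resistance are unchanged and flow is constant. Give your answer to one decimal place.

PIP = Vt/C + R·V̇ + PEEP (constant-flow equation of motion).
Only the elastic term changes: ΔPIP = ΔVt / C = (320 − 520) / 27.4 = -7.299 cmH2O.

-7.3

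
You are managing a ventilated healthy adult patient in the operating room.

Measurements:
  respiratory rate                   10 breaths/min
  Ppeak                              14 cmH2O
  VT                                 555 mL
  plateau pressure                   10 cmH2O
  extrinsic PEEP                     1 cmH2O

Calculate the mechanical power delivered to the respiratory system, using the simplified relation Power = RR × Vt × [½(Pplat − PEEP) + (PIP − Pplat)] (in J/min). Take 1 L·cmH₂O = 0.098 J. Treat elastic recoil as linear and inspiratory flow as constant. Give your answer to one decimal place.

Per-breath work = Vt × [½(Pplat−PEEP) + (PIP−Pplat)] = 0.555 × [0.5×9.0 + 4.0] = 0.555 × 8.5 = 4.718 L·cmH2O.
Power = 10 × 4.718 = 47.18 L·cmH2O/min.
× 0.098 J/(L·cmH2O) → 4.624 J/min.

4.6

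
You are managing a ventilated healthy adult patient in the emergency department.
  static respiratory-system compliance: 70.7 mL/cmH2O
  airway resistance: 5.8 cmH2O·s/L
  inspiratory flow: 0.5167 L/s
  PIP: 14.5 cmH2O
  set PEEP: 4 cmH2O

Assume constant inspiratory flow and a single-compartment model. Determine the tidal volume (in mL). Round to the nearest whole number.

530

Equation of motion (constant flow): PIP = Vt/C + R·V̇ + PEEP.
Vt/C = PIP − R·V̇ − PEEP = 14.5 − 2.997 − 4 = 7.503 cmH2O.
Vt = C × 7.503 = 70.7 × 7.503 = 530.46 mL.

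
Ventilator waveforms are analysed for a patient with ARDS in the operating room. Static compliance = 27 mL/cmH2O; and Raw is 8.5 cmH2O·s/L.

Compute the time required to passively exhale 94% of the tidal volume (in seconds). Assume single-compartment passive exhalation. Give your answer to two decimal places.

0.65

τ = R × C = 8.5 × 27 mL/cmH2O = 8.5 × 0.027 L/cmH2O = 0.2295 s.
Exhaled fraction f = 1 − e^(−t/τ) → t = −τ·ln(1 − f) = −0.2295·ln(0.06) = 0.6457 s.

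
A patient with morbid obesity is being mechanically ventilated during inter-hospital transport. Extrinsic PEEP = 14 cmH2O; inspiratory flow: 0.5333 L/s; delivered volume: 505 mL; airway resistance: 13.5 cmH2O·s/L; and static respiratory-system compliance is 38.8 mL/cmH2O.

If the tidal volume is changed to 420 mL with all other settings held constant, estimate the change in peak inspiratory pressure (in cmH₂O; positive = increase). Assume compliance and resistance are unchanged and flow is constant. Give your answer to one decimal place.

PIP = Vt/C + R·V̇ + PEEP (constant-flow equation of motion).
Only the elastic term changes: ΔPIP = ΔVt / C = (420 − 505) / 38.8 = -2.191 cmH2O.

-2.2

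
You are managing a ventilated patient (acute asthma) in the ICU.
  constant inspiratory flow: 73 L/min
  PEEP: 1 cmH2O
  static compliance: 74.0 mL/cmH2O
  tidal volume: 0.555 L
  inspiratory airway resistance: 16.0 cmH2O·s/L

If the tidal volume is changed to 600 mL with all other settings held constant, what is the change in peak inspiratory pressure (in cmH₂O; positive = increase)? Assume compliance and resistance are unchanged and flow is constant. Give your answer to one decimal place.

0.6

PIP = Vt/C + R·V̇ + PEEP (constant-flow equation of motion).
Only the elastic term changes: ΔPIP = ΔVt / C = (600 − 555) / 74.0 = 0.6081 cmH2O.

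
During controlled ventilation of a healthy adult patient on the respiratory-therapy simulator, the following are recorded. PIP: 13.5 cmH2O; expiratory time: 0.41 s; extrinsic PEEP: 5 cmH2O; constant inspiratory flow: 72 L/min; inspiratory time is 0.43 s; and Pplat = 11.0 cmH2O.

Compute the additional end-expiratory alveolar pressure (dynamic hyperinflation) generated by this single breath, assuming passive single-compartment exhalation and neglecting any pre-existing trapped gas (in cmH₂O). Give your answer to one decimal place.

0.6

Flow: 72 L/min ÷ 60 = 1.2 L/s.
Vt = flow × Ti = 1.2 L/s × 0.43 s × 1000 mL/L = 516.0 mL.
R = (PIP − Pplat)/V̇ = (13.5 − 11.0) / 1.2 = 2.5/1.2 = 2.083 cmH2O·s/L.
C = Vt/(Pplat − PEEP) = 516.0 / (11.0 − 5) = 516.0/6.0 = 86.0 mL/cmH2O.
τ = R × C = 2.083 × 0.086 L/cmH2O = 0.1791 s.
Fraction remaining = e^(−Te/τ) = e^(−0.41/0.1791) = 0.1013; trapped volume = 516.0 × 0.1013 = 52.271 mL.
Additional alveolar pressure from trapping ≈ V_trapped / C = 52.271 / 86.0 = 0.6078 cmH2O.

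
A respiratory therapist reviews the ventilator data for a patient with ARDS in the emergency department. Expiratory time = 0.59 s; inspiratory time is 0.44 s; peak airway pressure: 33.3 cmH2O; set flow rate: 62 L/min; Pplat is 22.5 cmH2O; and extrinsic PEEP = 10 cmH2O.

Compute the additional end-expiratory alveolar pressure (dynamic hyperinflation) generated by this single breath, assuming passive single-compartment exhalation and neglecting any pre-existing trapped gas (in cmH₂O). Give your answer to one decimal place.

Flow: 62 L/min ÷ 60 = 1.0333 L/s.
Vt = flow × Ti = 1.0333 L/s × 0.44 s × 1000 mL/L = 454.65 mL.
R = (PIP − Pplat)/V̇ = (33.3 − 22.5) / 1.0333 = 10.8/1.0333 = 10.452 cmH2O·s/L.
C = Vt/(Pplat − PEEP) = 454.65 / (22.5 − 10) = 454.65/12.5 = 36.372 mL/cmH2O.
τ = R × C = 10.452 × 0.03637 L/cmH2O = 0.3801 s.
Fraction remaining = e^(−Te/τ) = e^(−0.59/0.3801) = 0.2118; trapped volume = 454.65 × 0.2118 = 96.295 mL.
Additional alveolar pressure from trapping ≈ V_trapped / C = 96.295 / 36.372 = 2.648 cmH2O.

2.6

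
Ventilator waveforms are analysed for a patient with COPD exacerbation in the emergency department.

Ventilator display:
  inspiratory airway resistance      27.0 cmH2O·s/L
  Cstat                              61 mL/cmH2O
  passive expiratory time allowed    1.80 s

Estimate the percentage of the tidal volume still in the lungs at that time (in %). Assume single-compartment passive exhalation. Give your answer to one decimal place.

33.5

τ = R × C = 27.0 × 61 mL/cmH2O = 27.0 × 0.061 L/cmH2O = 1.647 s.
Passive exhalation: V(t)/V₀ = e^(−t/τ) = e^(−1.80/1.647) = 0.3352.
Fraction remaining = 0.3352 → 33.52%.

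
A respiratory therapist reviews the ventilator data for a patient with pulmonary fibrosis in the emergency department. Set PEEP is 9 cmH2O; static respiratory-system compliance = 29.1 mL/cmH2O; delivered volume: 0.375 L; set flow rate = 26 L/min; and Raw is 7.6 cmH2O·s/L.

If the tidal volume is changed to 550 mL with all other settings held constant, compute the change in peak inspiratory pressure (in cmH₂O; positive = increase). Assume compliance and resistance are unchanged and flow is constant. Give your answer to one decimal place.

PIP = Vt/C + R·V̇ + PEEP (constant-flow equation of motion).
Only the elastic term changes: ΔPIP = ΔVt / C = (550 − 375) / 29.1 = 6.014 cmH2O.

6.0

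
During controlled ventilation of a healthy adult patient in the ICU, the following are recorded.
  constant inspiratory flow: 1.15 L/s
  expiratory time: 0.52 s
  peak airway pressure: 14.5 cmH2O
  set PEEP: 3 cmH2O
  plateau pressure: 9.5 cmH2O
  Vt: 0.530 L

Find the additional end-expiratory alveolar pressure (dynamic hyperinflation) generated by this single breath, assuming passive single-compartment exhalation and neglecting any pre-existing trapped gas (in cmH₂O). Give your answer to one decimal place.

1.5

R = (PIP − Pplat)/V̇ = (14.5 − 9.5) / 1.15 = 5.0/1.15 = 4.348 cmH2O·s/L.
C = Vt/(Pplat − PEEP) = 530.0 / (9.5 − 3) = 530.0/6.5 = 81.538 mL/cmH2O.
τ = R × C = 4.348 × 0.08154 L/cmH2O = 0.3545 s.
Fraction remaining = e^(−Te/τ) = e^(−0.52/0.3545) = 0.2306; trapped volume = 530.0 × 0.2306 = 122.22 mL.
Additional alveolar pressure from trapping ≈ V_trapped / C = 122.22 / 81.538 = 1.499 cmH2O.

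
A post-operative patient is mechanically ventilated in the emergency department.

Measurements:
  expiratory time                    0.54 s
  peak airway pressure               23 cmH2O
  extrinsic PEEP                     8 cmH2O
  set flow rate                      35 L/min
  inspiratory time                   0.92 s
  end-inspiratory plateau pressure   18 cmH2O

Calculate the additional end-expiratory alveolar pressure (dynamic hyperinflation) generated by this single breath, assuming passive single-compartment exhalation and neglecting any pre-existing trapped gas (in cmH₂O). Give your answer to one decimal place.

Flow: 35 L/min ÷ 60 = 0.5833 L/s.
Vt = flow × Ti = 0.5833 L/s × 0.92 s × 1000 mL/L = 536.64 mL.
R = (PIP − Pplat)/V̇ = (23 − 18) / 0.5833 = 5.0/0.5833 = 8.572 cmH2O·s/L.
C = Vt/(Pplat − PEEP) = 536.64 / (18 − 8) = 536.64/10.0 = 53.664 mL/cmH2O.
τ = R × C = 8.572 × 0.05366 L/cmH2O = 0.46 s.
Fraction remaining = e^(−Te/τ) = e^(−0.54/0.46) = 0.3092; trapped volume = 536.64 × 0.3092 = 165.93 mL.
Additional alveolar pressure from trapping ≈ V_trapped / C = 165.93 / 53.664 = 3.092 cmH2O.

3.1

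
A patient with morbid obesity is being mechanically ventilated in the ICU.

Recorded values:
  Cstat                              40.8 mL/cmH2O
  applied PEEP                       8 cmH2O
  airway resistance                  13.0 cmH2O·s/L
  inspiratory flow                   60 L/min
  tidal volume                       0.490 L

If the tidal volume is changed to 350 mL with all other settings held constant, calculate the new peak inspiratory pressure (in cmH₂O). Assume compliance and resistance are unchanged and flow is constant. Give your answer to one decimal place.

29.6

Flow: 60 L/min ÷ 60 = 1 L/s.
PIP = Vt/C + R·V̇ + PEEP (constant-flow equation of motion).
Only the elastic term changes: ΔPIP = ΔVt / C = (350 − 490) / 40.8 = -3.431 cmH2O.
Original PIP = 490/40.8 + 13.0×1 + 8 = 33.01 cmH2O; new PIP = 33.01 + (-3.431) = 29.579 cmH2O.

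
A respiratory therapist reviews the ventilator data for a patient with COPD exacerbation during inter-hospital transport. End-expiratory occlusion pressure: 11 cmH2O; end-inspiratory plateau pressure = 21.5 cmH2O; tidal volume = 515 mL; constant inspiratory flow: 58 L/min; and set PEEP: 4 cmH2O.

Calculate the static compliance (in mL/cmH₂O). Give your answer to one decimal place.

49.0

End-expiratory occlusion gives total PEEP = 11 cmH2O (intrinsic PEEP = 11 − 4 = 7). Use total PEEP for the elastic gradient.
Cstat = Vt / (Pplat − PEEPtotal) = 515 / (21.5 − 11) = 515 / 10.5 = 49.048 mL/cmH2O.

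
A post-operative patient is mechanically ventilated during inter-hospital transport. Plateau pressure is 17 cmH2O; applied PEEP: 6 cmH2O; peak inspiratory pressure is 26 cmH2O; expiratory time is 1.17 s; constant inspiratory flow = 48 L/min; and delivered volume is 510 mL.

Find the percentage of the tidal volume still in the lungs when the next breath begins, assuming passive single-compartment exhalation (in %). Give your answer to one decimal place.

10.6

Flow: 48 L/min ÷ 60 = 0.8 L/s.
R = (PIP − Pplat)/V̇ = (26 − 17) / 0.8 = 9.0/0.8 = 11.25 cmH2O·s/L.
C = Vt/(Pplat − PEEP) = 510.0 / (17 − 6) = 510.0/11.0 = 46.364 mL/cmH2O.
τ = R × C = 11.25 × 0.04636 L/cmH2O = 0.5216 s.
Fraction remaining at end-expiration = e^(−Te/τ) = e^(−1.17/0.5216) = 0.1061 → 10.61%.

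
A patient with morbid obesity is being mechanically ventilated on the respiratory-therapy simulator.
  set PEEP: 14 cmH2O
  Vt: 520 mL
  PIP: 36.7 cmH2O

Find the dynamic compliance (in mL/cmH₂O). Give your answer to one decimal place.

Dynamic compliance = Vt / (PIP − PEEP) = 520 / (36.7 − 14) = 520 / 22.7 = 22.907 mL/cmH2O.

22.9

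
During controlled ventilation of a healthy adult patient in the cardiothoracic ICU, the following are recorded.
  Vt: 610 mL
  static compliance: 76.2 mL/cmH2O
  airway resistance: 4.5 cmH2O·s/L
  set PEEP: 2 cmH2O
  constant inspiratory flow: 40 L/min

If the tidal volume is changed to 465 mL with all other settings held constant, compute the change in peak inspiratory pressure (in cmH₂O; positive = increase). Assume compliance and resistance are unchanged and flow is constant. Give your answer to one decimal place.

-1.9

PIP = Vt/C + R·V̇ + PEEP (constant-flow equation of motion).
Only the elastic term changes: ΔPIP = ΔVt / C = (465 − 610) / 76.2 = -1.903 cmH2O.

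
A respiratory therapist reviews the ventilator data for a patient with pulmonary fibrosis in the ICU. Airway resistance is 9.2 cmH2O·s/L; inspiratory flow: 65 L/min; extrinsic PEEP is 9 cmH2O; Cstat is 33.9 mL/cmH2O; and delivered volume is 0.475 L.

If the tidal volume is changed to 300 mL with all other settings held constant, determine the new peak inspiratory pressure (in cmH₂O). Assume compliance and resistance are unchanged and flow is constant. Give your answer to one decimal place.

Flow: 65 L/min ÷ 60 = 1.0833 L/s.
PIP = Vt/C + R·V̇ + PEEP (constant-flow equation of motion).
Only the elastic term changes: ΔPIP = ΔVt / C = (300 − 475) / 33.9 = -5.162 cmH2O.
Original PIP = 475/33.9 + 9.2×1.0833 + 9 = 32.978 cmH2O; new PIP = 32.978 + (-5.162) = 27.816 cmH2O.

27.8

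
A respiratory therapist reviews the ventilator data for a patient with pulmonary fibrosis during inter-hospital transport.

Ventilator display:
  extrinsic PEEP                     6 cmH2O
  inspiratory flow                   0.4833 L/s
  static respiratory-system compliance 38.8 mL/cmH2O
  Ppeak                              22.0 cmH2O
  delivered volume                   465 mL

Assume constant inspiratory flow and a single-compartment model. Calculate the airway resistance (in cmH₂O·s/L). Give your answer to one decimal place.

8.3

Equation of motion (constant flow): PIP = Vt/C + R·V̇ + PEEP.
R·V̇ = PIP − Vt/C − PEEP = 22.0 − 465/38.8 − 6 = 22.0 − 11.985 − 6 = 4.015 cmH2O.
R = 4.015 / 0.4833 = 8.307 cmH2O·s/L.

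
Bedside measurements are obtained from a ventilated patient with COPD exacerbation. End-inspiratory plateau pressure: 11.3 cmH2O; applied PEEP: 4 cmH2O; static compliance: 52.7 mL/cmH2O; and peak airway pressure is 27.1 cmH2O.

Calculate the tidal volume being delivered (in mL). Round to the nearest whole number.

Vt = Cstat × (Pplat − PEEP) = 52.7 × (11.3 − 4) = 52.7 × 7.3 = 384.71 mL.

385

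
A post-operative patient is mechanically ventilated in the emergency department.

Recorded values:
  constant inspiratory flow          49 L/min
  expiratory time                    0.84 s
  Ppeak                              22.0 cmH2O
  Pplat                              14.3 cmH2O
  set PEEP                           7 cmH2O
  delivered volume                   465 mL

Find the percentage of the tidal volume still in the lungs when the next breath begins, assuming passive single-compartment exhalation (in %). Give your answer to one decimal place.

Flow: 49 L/min ÷ 60 = 0.8167 L/s.
R = (PIP − Pplat)/V̇ = (22.0 − 14.3) / 0.8167 = 7.7/0.8167 = 9.428 cmH2O·s/L.
C = Vt/(Pplat − PEEP) = 465.0 / (14.3 − 7) = 465.0/7.3 = 63.699 mL/cmH2O.
τ = R × C = 9.428 × 0.0637 L/cmH2O = 0.6006 s.
Fraction remaining at end-expiration = e^(−Te/τ) = e^(−0.84/0.6006) = 0.2469 → 24.69%.

24.7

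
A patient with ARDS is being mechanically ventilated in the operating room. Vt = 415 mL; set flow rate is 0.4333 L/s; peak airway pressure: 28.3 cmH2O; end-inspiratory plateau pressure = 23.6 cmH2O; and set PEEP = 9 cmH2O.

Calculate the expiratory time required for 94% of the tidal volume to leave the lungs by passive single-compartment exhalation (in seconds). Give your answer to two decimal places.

0.87

R = (PIP − Pplat)/V̇ = (28.3 − 23.6) / 0.4333 = 4.7/0.4333 = 10.847 cmH2O·s/L.
C = Vt/(Pplat − PEEP) = 415.0 / (23.6 − 9) = 415.0/14.6 = 28.425 mL/cmH2O.
τ = R × C = 10.847 × 0.02843 L/cmH2O = 0.3084 s.
t = −τ·ln(1 − 0.94) = −0.3084·ln(0.06) = 0.8677 s.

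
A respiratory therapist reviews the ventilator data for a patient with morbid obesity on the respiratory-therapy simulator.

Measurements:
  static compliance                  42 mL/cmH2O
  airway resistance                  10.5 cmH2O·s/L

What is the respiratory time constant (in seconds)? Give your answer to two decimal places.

τ = R × C = 10.5 × 42 mL/cmH2O = 10.5 × 0.042 L/cmH2O = 0.441 s.

0.44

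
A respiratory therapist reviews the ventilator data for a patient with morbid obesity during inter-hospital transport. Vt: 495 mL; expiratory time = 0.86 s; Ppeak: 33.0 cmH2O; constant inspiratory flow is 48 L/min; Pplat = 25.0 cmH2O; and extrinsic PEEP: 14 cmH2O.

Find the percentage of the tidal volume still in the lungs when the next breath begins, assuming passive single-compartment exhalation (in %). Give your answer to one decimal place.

Flow: 48 L/min ÷ 60 = 0.8 L/s.
R = (PIP − Pplat)/V̇ = (33.0 − 25.0) / 0.8 = 8.0/0.8 = 10.0 cmH2O·s/L.
C = Vt/(Pplat − PEEP) = 495.0 / (25.0 − 14) = 495.0/11.0 = 45.0 mL/cmH2O.
τ = R × C = 10.0 × 0.045 L/cmH2O = 0.45 s.
Fraction remaining at end-expiration = e^(−Te/τ) = e^(−0.86/0.45) = 0.1479 → 14.79%.

14.8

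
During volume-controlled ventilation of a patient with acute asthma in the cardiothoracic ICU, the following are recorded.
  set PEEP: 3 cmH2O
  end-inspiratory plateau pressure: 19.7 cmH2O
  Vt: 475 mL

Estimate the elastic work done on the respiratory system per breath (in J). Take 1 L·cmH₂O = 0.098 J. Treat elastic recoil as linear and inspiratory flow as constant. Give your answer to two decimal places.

Elastic work ≈ ½ × (Pplat − PEEP) × Vt = 0.5 × (19.7 − 3) × 0.475 L = 0.5 × 16.7 × 0.475 = 3.966 L·cmH2O.
× 0.098 J/(L·cmH2O) → 0.3887 J.

0.39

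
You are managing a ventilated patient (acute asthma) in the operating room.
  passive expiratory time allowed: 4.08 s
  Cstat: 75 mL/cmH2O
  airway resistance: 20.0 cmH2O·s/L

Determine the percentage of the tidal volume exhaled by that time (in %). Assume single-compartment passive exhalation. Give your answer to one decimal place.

τ = R × C = 20.0 × 75 mL/cmH2O = 20.0 × 0.075 L/cmH2O = 1.5 s.
Passive exhalation: V(t)/V₀ = e^(−t/τ) = e^(−4.08/1.5) = 0.06587.
Fraction exhaled = 1 − 0.06587 = 0.9341 → 93.41%.

93.4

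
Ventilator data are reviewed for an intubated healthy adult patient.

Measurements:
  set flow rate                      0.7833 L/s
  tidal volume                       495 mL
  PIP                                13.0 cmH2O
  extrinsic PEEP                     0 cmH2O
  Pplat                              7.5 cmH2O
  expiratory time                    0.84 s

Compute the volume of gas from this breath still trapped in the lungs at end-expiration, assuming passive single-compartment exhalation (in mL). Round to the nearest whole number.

81

R = (PIP − Pplat)/V̇ = (13.0 − 7.5) / 0.7833 = 5.5/0.7833 = 7.022 cmH2O·s/L.
C = Vt/(Pplat − PEEP) = 495.0 / (7.5 − 0) = 495.0/7.5 = 66.0 mL/cmH2O.
τ = R × C = 7.022 × 0.066 L/cmH2O = 0.4635 s.
Fraction remaining = e^(−Te/τ) = e^(−0.84/0.4635) = 0.1633.
Trapped volume = 495.0 × 0.1633 = 80.834 mL.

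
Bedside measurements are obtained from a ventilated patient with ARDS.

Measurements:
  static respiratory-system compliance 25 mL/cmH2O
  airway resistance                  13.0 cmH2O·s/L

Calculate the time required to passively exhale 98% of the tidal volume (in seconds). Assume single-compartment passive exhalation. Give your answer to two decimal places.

1.27

τ = R × C = 13.0 × 25 mL/cmH2O = 13.0 × 0.025 L/cmH2O = 0.325 s.
Exhaled fraction f = 1 − e^(−t/τ) → t = −τ·ln(1 − f) = −0.325·ln(0.02) = 1.271 s.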